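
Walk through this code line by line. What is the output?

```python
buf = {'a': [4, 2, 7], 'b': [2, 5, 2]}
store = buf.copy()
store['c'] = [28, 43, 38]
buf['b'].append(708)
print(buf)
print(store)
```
{'a': [4, 2, 7], 'b': [2, 5, 2, 708]}
{'a': [4, 2, 7], 'b': [2, 5, 2, 708], 'c': [28, 43, 38]}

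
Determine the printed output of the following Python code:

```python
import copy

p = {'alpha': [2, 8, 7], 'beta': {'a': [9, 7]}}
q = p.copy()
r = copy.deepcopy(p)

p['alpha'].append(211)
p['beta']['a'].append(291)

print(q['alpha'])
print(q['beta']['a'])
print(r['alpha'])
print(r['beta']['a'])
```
[2, 8, 7, 211]
[9, 7, 291]
[2, 8, 7]
[9, 7]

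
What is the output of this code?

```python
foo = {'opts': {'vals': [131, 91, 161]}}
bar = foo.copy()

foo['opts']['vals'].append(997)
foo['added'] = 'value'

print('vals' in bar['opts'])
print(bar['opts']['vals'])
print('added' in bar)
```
True
[131, 91, 161, 997]
False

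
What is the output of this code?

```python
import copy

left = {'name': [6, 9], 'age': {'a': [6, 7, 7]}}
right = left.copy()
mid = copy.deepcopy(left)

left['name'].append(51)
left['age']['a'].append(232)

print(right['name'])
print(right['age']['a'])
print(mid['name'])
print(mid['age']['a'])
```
[6, 9, 51]
[6, 7, 7, 232]
[6, 9]
[6, 7, 7]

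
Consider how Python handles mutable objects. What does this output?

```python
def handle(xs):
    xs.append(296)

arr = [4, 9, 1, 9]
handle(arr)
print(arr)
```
[4, 9, 1, 9, 296]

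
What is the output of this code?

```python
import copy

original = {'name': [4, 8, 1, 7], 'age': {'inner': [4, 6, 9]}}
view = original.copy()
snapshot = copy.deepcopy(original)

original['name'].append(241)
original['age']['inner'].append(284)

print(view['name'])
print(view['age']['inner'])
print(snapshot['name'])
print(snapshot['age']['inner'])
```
[4, 8, 1, 7, 241]
[4, 6, 9, 284]
[4, 8, 1, 7]
[4, 6, 9]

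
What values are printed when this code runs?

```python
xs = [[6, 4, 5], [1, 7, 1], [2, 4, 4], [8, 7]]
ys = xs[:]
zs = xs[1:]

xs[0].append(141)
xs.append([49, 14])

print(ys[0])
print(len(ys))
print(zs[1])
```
[6, 4, 5, 141]
4
[2, 4, 4]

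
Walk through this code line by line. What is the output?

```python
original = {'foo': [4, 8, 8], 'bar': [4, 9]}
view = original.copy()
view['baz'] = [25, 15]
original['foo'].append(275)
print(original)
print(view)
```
{'foo': [4, 8, 8, 275], 'bar': [4, 9]}
{'foo': [4, 8, 8, 275], 'bar': [4, 9], 'baz': [25, 15]}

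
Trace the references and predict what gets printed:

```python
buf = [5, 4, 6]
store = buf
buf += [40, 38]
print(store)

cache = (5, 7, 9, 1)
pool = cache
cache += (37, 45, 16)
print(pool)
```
[5, 4, 6, 40, 38]
(5, 7, 9, 1)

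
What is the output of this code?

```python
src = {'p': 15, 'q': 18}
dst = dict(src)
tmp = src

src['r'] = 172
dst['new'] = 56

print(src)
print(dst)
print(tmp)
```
{'p': 15, 'q': 18, 'r': 172}
{'p': 15, 'q': 18, 'new': 56}
{'p': 15, 'q': 18, 'r': 172}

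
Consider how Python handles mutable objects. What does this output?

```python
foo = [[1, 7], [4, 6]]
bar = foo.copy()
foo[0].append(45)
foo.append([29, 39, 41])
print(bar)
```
[[1, 7, 45], [4, 6]]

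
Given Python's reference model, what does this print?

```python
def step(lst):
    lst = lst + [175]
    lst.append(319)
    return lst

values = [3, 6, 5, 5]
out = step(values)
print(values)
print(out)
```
[3, 6, 5, 5]
[3, 6, 5, 5, 175, 319]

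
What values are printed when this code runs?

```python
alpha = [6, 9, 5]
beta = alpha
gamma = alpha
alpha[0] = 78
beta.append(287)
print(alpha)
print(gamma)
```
[78, 9, 5, 287]
[78, 9, 5, 287]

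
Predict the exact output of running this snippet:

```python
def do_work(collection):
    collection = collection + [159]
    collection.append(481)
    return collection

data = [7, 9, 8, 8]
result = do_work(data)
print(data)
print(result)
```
[7, 9, 8, 8]
[7, 9, 8, 8, 159, 481]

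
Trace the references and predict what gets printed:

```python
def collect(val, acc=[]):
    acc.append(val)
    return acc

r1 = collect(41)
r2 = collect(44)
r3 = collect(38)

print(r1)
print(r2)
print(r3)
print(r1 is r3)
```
[41, 44, 38]
[41, 44, 38]
[41, 44, 38]
True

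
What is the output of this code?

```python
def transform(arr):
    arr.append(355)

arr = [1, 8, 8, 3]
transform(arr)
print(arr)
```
[1, 8, 8, 3, 355]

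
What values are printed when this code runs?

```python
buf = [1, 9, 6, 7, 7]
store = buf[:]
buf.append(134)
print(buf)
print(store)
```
[1, 9, 6, 7, 7, 134]
[1, 9, 6, 7, 7]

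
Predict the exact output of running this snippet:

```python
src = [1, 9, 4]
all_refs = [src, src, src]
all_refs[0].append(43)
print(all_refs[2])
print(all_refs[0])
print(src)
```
[1, 9, 4, 43]
[1, 9, 4, 43]
[1, 9, 4, 43]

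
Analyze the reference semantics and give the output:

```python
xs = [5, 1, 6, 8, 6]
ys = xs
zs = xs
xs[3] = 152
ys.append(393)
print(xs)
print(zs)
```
[5, 1, 6, 152, 6, 393]
[5, 1, 6, 152, 6, 393]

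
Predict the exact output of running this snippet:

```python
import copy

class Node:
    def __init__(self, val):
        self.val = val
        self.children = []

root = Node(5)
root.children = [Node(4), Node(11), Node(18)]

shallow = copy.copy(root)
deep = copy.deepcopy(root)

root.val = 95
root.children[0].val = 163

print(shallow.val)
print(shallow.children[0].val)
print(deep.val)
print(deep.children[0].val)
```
5
163
5
4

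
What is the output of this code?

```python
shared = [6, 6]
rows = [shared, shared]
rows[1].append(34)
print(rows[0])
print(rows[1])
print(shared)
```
[6, 6, 34]
[6, 6, 34]
[6, 6, 34]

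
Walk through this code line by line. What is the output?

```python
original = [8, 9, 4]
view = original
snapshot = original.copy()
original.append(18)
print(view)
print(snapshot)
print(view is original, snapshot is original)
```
[8, 9, 4, 18]
[8, 9, 4]
True False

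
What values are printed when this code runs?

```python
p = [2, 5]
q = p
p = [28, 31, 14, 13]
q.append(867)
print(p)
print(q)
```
[28, 31, 14, 13]
[2, 5, 867]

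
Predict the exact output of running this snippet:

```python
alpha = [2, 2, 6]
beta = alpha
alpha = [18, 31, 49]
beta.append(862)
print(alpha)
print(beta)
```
[18, 31, 49]
[2, 2, 6, 862]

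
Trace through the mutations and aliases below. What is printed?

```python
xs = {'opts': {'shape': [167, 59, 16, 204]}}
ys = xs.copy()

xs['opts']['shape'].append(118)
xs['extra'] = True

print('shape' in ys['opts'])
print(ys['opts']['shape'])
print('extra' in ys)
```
True
[167, 59, 16, 204, 118]
False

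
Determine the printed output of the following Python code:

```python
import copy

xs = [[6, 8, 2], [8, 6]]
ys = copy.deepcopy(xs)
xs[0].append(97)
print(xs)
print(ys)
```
[[6, 8, 2, 97], [8, 6]]
[[6, 8, 2], [8, 6]]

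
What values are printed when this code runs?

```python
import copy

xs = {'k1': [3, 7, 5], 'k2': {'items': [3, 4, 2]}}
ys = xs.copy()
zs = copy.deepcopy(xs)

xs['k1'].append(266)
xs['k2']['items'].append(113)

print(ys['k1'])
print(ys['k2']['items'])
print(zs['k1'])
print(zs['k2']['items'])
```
[3, 7, 5, 266]
[3, 4, 2, 113]
[3, 7, 5]
[3, 4, 2]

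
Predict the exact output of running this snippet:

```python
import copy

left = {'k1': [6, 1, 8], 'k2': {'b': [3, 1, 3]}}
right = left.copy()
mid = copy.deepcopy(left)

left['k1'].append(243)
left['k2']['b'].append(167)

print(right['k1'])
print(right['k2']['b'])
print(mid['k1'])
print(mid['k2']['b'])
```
[6, 1, 8, 243]
[3, 1, 3, 167]
[6, 1, 8]
[3, 1, 3]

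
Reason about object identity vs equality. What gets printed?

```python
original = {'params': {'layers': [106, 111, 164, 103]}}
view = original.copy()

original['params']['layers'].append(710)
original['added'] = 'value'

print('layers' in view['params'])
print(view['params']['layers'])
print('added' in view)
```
True
[106, 111, 164, 103, 710]
False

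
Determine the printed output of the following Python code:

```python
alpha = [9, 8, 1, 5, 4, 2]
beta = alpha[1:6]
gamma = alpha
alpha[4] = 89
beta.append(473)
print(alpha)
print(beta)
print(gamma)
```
[9, 8, 1, 5, 89, 2]
[8, 1, 5, 4, 2, 473]
[9, 8, 1, 5, 89, 2]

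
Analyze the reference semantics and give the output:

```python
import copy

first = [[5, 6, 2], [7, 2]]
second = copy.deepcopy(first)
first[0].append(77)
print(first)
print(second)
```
[[5, 6, 2, 77], [7, 2]]
[[5, 6, 2], [7, 2]]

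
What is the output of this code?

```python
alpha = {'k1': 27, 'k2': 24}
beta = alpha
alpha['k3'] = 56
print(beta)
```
{'k1': 27, 'k2': 24, 'k3': 56}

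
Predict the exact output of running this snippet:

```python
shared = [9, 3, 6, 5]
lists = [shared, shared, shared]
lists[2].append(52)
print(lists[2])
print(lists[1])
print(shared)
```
[9, 3, 6, 5, 52]
[9, 3, 6, 5, 52]
[9, 3, 6, 5, 52]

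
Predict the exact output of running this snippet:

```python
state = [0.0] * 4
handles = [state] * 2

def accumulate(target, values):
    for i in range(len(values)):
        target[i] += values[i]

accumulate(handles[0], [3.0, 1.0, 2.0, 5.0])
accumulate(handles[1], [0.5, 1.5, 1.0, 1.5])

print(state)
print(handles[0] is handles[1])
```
[3.5, 2.5, 3.0, 6.5]
True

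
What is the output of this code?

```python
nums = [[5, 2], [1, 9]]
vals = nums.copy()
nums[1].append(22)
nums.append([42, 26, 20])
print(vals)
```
[[5, 2], [1, 9, 22]]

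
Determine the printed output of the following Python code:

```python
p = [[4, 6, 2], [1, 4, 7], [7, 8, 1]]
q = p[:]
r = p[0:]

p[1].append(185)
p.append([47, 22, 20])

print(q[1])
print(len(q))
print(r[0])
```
[1, 4, 7, 185]
3
[4, 6, 2]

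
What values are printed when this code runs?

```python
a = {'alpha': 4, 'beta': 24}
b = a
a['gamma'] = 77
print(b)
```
{'alpha': 4, 'beta': 24, 'gamma': 77}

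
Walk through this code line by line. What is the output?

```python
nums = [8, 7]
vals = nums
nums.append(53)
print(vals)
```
[8, 7, 53]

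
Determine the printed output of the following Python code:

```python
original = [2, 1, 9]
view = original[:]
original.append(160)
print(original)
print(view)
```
[2, 1, 9, 160]
[2, 1, 9]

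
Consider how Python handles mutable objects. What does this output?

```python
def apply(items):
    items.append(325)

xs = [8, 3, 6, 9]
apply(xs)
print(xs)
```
[8, 3, 6, 9, 325]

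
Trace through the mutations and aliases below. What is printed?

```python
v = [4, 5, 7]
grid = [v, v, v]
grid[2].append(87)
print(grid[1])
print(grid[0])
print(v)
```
[4, 5, 7, 87]
[4, 5, 7, 87]
[4, 5, 7, 87]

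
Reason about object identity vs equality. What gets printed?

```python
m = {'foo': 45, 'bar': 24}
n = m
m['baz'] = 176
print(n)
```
{'foo': 45, 'bar': 24, 'baz': 176}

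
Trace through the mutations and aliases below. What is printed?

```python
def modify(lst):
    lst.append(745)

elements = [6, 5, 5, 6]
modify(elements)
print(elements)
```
[6, 5, 5, 6, 745]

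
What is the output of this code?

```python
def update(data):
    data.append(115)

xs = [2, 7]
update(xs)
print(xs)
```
[2, 7, 115]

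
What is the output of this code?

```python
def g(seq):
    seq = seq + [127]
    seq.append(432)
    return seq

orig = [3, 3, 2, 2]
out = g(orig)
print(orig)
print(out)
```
[3, 3, 2, 2]
[3, 3, 2, 2, 127, 432]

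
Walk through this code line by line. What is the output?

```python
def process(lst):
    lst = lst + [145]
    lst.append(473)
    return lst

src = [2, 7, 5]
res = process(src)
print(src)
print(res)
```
[2, 7, 5]
[2, 7, 5, 145, 473]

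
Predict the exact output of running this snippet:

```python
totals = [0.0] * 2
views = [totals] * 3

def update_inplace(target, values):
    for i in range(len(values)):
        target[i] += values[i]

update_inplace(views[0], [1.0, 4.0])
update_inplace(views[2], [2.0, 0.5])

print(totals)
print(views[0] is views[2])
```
[3.0, 4.5]
True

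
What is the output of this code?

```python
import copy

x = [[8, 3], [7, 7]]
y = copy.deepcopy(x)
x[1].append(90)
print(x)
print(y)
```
[[8, 3], [7, 7, 90]]
[[8, 3], [7, 7]]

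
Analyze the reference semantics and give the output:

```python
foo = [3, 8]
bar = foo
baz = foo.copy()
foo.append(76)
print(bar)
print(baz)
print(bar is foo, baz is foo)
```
[3, 8, 76]
[3, 8]
True False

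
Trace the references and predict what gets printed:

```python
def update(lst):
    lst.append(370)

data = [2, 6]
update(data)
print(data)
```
[2, 6, 370]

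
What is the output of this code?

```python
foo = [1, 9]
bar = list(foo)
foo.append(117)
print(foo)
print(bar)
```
[1, 9, 117]
[1, 9]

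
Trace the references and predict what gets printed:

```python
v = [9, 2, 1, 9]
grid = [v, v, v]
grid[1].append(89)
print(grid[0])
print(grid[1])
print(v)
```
[9, 2, 1, 9, 89]
[9, 2, 1, 9, 89]
[9, 2, 1, 9, 89]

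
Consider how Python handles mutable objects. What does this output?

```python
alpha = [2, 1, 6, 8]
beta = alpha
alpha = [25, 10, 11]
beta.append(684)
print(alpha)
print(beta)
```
[25, 10, 11]
[2, 1, 6, 8, 684]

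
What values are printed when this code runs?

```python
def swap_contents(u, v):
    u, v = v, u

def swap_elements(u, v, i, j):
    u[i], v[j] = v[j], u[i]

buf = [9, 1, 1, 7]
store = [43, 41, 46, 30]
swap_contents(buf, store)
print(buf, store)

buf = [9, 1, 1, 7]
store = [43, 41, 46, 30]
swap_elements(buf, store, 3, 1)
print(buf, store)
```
[9, 1, 1, 7] [43, 41, 46, 30]
[9, 1, 1, 41] [43, 7, 46, 30]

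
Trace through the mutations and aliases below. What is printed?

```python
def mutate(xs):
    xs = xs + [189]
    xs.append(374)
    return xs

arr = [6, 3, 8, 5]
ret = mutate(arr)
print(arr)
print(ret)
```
[6, 3, 8, 5]
[6, 3, 8, 5, 189, 374]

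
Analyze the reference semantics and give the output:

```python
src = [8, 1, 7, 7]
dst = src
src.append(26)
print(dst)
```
[8, 1, 7, 7, 26]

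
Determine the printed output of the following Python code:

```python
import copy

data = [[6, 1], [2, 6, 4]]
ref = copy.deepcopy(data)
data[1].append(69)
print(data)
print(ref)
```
[[6, 1], [2, 6, 4, 69]]
[[6, 1], [2, 6, 4]]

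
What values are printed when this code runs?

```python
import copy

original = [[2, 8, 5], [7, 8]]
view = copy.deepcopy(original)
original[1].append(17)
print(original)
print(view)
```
[[2, 8, 5], [7, 8, 17]]
[[2, 8, 5], [7, 8]]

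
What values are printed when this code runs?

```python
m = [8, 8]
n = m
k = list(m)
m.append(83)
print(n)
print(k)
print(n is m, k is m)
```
[8, 8, 83]
[8, 8]
True False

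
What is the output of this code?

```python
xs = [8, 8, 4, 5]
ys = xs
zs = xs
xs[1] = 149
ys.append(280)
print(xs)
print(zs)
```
[8, 149, 4, 5, 280]
[8, 149, 4, 5, 280]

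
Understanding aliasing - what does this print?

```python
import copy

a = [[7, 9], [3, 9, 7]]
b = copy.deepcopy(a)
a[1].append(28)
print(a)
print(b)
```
[[7, 9], [3, 9, 7, 28]]
[[7, 9], [3, 9, 7]]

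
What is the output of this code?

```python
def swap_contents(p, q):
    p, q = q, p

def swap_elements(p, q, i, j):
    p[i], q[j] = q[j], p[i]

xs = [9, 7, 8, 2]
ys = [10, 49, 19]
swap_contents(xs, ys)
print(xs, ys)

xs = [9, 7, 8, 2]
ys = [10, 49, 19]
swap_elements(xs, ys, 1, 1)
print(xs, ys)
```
[9, 7, 8, 2] [10, 49, 19]
[9, 49, 8, 2] [10, 7, 19]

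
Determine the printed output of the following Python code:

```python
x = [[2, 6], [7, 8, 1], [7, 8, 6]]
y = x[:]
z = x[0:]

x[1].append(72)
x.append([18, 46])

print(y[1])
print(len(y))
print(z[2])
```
[7, 8, 1, 72]
3
[7, 8, 6]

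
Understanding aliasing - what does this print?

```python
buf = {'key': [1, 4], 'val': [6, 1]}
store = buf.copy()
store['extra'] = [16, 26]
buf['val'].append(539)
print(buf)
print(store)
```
{'key': [1, 4], 'val': [6, 1, 539]}
{'key': [1, 4], 'val': [6, 1, 539], 'extra': [16, 26]}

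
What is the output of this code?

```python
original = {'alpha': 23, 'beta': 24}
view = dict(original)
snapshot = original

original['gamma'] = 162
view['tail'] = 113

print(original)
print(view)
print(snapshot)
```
{'alpha': 23, 'beta': 24, 'gamma': 162}
{'alpha': 23, 'beta': 24, 'tail': 113}
{'alpha': 23, 'beta': 24, 'gamma': 162}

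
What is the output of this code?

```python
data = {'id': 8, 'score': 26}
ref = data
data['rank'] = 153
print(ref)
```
{'id': 8, 'score': 26, 'rank': 153}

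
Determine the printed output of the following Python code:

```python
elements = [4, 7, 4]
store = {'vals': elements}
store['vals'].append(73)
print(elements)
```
[4, 7, 4, 73]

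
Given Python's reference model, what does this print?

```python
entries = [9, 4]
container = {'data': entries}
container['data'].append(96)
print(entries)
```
[9, 4, 96]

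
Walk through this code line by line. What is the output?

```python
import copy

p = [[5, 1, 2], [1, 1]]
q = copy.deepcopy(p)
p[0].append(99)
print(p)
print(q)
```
[[5, 1, 2, 99], [1, 1]]
[[5, 1, 2], [1, 1]]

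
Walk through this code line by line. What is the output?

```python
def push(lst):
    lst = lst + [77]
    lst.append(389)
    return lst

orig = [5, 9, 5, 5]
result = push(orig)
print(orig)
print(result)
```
[5, 9, 5, 5]
[5, 9, 5, 5, 77, 389]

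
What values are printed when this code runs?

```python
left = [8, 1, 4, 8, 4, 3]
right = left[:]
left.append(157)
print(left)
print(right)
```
[8, 1, 4, 8, 4, 3, 157]
[8, 1, 4, 8, 4, 3]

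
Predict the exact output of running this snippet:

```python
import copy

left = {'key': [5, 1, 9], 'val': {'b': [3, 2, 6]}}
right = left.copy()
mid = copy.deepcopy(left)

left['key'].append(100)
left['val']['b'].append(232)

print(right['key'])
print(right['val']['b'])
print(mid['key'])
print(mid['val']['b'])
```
[5, 1, 9, 100]
[3, 2, 6, 232]
[5, 1, 9]
[3, 2, 6]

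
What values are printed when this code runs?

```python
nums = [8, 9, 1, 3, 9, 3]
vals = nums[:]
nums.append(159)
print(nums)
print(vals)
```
[8, 9, 1, 3, 9, 3, 159]
[8, 9, 1, 3, 9, 3]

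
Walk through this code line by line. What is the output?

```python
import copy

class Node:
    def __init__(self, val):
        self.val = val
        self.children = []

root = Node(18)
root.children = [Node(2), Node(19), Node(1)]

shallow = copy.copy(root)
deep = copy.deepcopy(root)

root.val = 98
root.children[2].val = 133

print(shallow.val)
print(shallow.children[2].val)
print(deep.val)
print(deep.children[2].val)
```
18
133
18
1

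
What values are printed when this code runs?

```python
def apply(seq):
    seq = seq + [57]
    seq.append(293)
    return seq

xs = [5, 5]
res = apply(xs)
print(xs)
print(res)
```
[5, 5]
[5, 5, 57, 293]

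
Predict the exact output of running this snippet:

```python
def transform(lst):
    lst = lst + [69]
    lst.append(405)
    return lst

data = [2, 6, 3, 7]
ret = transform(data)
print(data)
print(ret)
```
[2, 6, 3, 7]
[2, 6, 3, 7, 69, 405]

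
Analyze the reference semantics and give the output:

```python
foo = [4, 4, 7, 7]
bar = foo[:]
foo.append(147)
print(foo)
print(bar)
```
[4, 4, 7, 7, 147]
[4, 4, 7, 7]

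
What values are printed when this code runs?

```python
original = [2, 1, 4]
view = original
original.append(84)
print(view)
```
[2, 1, 4, 84]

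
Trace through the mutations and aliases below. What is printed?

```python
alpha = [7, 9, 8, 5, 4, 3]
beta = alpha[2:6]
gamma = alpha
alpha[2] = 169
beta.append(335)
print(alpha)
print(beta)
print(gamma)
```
[7, 9, 169, 5, 4, 3]
[8, 5, 4, 3, 335]
[7, 9, 169, 5, 4, 3]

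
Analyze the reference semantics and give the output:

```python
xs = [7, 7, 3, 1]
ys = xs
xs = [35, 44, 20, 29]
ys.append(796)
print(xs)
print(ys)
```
[35, 44, 20, 29]
[7, 7, 3, 1, 796]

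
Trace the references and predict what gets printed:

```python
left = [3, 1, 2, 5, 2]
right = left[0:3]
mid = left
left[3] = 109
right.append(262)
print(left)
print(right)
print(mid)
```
[3, 1, 2, 109, 2]
[3, 1, 2, 262]
[3, 1, 2, 109, 2]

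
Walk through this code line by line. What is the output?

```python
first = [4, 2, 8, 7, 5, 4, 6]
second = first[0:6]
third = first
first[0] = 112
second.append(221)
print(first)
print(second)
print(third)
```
[112, 2, 8, 7, 5, 4, 6]
[4, 2, 8, 7, 5, 4, 221]
[112, 2, 8, 7, 5, 4, 6]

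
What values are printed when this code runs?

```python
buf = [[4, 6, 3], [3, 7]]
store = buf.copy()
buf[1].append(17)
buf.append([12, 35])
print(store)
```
[[4, 6, 3], [3, 7, 17]]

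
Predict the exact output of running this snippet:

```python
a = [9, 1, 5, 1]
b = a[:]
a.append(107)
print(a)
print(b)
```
[9, 1, 5, 1, 107]
[9, 1, 5, 1]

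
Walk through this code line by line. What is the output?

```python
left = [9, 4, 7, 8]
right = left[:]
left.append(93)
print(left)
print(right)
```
[9, 4, 7, 8, 93]
[9, 4, 7, 8]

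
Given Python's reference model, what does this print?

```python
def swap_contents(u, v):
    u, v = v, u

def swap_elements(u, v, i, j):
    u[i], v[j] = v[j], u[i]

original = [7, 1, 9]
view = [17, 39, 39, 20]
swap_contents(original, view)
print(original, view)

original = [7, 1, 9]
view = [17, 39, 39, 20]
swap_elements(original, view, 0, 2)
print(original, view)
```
[7, 1, 9] [17, 39, 39, 20]
[39, 1, 9] [17, 39, 7, 20]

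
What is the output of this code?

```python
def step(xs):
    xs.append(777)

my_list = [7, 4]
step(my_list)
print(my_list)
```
[7, 4, 777]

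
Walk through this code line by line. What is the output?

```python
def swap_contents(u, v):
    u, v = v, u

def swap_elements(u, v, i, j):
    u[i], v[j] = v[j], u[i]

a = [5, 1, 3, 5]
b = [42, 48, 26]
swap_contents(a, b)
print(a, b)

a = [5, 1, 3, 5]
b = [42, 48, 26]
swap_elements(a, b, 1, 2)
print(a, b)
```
[5, 1, 3, 5] [42, 48, 26]
[5, 26, 3, 5] [42, 48, 1]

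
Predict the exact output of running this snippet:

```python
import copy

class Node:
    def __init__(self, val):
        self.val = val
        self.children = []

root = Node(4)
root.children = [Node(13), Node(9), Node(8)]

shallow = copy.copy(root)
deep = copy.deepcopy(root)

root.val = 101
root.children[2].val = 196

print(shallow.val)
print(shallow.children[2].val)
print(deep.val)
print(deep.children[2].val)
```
4
196
4
8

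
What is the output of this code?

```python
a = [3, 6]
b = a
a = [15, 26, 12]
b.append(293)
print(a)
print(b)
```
[15, 26, 12]
[3, 6, 293]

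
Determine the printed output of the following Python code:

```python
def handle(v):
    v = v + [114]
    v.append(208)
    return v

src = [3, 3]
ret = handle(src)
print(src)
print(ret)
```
[3, 3]
[3, 3, 114, 208]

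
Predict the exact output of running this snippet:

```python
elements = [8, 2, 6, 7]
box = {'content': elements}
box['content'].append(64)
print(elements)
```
[8, 2, 6, 7, 64]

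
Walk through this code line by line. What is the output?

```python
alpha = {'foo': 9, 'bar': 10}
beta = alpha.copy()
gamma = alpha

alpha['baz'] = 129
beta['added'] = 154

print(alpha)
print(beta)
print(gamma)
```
{'foo': 9, 'bar': 10, 'baz': 129}
{'foo': 9, 'bar': 10, 'added': 154}
{'foo': 9, 'bar': 10, 'baz': 129}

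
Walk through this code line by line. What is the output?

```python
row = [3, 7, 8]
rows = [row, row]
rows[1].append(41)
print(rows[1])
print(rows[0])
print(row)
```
[3, 7, 8, 41]
[3, 7, 8, 41]
[3, 7, 8, 41]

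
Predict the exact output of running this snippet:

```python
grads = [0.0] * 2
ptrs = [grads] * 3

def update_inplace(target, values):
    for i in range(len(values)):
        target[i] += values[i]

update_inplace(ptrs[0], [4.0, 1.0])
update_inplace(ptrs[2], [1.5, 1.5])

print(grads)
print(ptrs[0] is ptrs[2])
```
[5.5, 2.5]
True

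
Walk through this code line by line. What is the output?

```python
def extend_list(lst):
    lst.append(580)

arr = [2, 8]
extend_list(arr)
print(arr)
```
[2, 8, 580]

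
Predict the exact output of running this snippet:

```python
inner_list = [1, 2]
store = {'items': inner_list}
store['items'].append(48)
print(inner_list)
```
[1, 2, 48]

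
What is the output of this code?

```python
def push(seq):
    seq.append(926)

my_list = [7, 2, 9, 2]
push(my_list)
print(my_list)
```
[7, 2, 9, 2, 926]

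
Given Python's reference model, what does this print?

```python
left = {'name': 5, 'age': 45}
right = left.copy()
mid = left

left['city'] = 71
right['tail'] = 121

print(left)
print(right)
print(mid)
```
{'name': 5, 'age': 45, 'city': 71}
{'name': 5, 'age': 45, 'tail': 121}
{'name': 5, 'age': 45, 'city': 71}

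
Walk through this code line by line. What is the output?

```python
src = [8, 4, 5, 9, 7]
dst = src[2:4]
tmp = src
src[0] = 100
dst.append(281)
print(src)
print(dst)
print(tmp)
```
[100, 4, 5, 9, 7]
[5, 9, 281]
[100, 4, 5, 9, 7]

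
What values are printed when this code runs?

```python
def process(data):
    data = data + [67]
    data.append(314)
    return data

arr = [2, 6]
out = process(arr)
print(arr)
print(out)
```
[2, 6]
[2, 6, 67, 314]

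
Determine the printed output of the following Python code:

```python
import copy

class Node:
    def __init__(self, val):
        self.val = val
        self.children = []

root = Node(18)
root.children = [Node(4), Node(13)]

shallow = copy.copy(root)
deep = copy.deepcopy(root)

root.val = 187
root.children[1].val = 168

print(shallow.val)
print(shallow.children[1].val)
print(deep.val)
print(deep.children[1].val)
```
18
168
18
13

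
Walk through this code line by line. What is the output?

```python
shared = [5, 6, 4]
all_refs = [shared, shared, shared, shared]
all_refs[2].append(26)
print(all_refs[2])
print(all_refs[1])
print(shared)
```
[5, 6, 4, 26]
[5, 6, 4, 26]
[5, 6, 4, 26]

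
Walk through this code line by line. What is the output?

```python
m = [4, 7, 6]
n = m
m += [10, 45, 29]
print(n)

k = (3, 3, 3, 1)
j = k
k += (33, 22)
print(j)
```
[4, 7, 6, 10, 45, 29]
(3, 3, 3, 1)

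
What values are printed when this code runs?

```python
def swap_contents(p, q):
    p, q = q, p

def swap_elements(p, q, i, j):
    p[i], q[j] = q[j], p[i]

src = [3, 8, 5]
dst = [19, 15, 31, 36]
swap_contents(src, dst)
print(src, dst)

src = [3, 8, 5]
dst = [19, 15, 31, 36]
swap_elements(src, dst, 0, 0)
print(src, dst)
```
[3, 8, 5] [19, 15, 31, 36]
[19, 8, 5] [3, 15, 31, 36]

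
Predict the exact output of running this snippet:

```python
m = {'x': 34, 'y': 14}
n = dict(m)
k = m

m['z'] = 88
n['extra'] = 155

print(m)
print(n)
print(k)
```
{'x': 34, 'y': 14, 'z': 88}
{'x': 34, 'y': 14, 'extra': 155}
{'x': 34, 'y': 14, 'z': 88}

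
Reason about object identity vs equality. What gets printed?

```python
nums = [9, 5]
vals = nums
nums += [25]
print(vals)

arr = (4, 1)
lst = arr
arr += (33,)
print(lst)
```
[9, 5, 25]
(4, 1)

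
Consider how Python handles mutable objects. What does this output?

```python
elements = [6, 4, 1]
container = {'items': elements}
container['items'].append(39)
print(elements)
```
[6, 4, 1, 39]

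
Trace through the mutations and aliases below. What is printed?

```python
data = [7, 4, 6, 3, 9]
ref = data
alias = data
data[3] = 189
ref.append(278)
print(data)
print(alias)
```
[7, 4, 6, 189, 9, 278]
[7, 4, 6, 189, 9, 278]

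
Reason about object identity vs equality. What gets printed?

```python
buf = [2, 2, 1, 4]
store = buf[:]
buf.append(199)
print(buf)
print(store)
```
[2, 2, 1, 4, 199]
[2, 2, 1, 4]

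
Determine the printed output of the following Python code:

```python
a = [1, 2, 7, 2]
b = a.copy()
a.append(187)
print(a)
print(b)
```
[1, 2, 7, 2, 187]
[1, 2, 7, 2]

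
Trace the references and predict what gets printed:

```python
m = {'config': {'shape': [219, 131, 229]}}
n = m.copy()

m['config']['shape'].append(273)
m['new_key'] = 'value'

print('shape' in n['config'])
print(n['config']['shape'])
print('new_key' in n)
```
True
[219, 131, 229, 273]
False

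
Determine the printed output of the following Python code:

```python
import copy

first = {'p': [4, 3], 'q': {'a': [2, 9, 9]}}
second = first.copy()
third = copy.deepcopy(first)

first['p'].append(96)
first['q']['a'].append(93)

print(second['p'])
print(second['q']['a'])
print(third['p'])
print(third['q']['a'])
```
[4, 3, 96]
[2, 9, 9, 93]
[4, 3]
[2, 9, 9]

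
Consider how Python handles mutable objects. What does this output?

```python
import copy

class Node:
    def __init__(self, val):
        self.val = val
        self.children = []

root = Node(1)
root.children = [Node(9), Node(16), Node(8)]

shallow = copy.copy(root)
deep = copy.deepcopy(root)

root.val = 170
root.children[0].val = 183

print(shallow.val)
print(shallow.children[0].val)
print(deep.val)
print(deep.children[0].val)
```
1
183
1
9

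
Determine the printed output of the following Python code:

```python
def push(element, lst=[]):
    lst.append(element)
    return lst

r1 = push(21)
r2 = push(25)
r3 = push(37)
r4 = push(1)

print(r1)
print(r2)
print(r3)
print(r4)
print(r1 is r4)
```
[21, 25, 37, 1]
[21, 25, 37, 1]
[21, 25, 37, 1]
[21, 25, 37, 1]
True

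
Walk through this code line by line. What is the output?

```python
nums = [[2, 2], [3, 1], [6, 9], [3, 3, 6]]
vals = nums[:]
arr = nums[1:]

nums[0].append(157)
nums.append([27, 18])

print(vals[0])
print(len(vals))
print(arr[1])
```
[2, 2, 157]
4
[6, 9]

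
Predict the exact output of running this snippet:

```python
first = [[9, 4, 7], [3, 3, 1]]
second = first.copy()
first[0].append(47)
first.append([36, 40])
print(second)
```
[[9, 4, 7, 47], [3, 3, 1]]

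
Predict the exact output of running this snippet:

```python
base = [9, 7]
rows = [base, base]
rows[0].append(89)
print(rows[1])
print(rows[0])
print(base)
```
[9, 7, 89]
[9, 7, 89]
[9, 7, 89]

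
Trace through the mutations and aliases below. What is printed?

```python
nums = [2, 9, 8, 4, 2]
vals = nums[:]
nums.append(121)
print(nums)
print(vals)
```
[2, 9, 8, 4, 2, 121]
[2, 9, 8, 4, 2]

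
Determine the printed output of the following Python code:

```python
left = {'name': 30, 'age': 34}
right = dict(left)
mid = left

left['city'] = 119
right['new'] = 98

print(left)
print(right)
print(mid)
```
{'name': 30, 'age': 34, 'city': 119}
{'name': 30, 'age': 34, 'new': 98}
{'name': 30, 'age': 34, 'city': 119}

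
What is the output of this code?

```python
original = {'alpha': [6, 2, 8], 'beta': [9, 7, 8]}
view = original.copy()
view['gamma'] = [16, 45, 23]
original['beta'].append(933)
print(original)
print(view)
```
{'alpha': [6, 2, 8], 'beta': [9, 7, 8, 933]}
{'alpha': [6, 2, 8], 'beta': [9, 7, 8, 933], 'gamma': [16, 45, 23]}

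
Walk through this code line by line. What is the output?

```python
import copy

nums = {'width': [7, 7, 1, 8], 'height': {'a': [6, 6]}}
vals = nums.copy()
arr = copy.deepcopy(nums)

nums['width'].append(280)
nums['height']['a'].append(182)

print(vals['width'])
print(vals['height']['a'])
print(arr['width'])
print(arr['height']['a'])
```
[7, 7, 1, 8, 280]
[6, 6, 182]
[7, 7, 1, 8]
[6, 6]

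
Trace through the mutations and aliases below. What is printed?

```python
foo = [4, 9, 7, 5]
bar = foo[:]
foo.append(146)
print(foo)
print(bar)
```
[4, 9, 7, 5, 146]
[4, 9, 7, 5]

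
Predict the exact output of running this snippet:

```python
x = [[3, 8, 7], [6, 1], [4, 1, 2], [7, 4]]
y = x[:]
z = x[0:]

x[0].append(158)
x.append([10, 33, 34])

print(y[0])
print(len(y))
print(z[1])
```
[3, 8, 7, 158]
4
[6, 1]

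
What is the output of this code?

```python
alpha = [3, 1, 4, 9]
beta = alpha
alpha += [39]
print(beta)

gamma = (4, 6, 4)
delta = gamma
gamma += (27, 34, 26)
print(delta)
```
[3, 1, 4, 9, 39]
(4, 6, 4)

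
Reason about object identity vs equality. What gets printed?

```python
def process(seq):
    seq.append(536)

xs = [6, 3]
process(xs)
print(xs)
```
[6, 3, 536]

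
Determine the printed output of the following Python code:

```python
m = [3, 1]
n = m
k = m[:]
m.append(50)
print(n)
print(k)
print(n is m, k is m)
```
[3, 1, 50]
[3, 1]
True False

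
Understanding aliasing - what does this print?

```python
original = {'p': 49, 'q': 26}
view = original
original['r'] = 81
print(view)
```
{'p': 49, 'q': 26, 'r': 81}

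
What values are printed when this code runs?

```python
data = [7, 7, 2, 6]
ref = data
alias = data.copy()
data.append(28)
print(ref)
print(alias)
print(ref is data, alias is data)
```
[7, 7, 2, 6, 28]
[7, 7, 2, 6]
True False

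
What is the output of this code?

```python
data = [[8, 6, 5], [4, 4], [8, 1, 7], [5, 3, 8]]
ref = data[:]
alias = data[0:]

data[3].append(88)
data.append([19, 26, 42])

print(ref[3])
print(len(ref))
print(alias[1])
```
[5, 3, 8, 88]
4
[4, 4]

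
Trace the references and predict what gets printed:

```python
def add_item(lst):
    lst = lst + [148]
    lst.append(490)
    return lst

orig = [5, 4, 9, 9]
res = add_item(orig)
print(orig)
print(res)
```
[5, 4, 9, 9]
[5, 4, 9, 9, 148, 490]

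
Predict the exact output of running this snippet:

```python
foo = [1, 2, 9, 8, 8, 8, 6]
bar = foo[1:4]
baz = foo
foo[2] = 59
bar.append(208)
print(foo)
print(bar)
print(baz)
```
[1, 2, 59, 8, 8, 8, 6]
[2, 9, 8, 208]
[1, 2, 59, 8, 8, 8, 6]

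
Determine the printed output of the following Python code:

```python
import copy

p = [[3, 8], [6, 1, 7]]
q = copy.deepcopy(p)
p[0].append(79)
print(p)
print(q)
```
[[3, 8, 79], [6, 1, 7]]
[[3, 8], [6, 1, 7]]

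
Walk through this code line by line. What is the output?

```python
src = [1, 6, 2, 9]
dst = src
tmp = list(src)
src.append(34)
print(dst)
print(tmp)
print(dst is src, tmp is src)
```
[1, 6, 2, 9, 34]
[1, 6, 2, 9]
True False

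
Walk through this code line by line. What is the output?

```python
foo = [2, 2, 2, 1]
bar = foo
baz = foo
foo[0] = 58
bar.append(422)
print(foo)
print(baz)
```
[58, 2, 2, 1, 422]
[58, 2, 2, 1, 422]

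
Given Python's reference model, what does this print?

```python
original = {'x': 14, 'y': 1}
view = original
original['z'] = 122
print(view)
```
{'x': 14, 'y': 1, 'z': 122}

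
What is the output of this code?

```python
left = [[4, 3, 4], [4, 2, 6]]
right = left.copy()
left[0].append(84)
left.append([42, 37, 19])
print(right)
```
[[4, 3, 4, 84], [4, 2, 6]]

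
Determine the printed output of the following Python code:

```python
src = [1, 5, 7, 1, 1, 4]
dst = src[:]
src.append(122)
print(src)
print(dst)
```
[1, 5, 7, 1, 1, 4, 122]
[1, 5, 7, 1, 1, 4]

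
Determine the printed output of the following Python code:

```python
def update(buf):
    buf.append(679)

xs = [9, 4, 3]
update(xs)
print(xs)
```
[9, 4, 3, 679]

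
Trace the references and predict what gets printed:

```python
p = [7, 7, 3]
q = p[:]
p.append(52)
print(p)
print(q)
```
[7, 7, 3, 52]
[7, 7, 3]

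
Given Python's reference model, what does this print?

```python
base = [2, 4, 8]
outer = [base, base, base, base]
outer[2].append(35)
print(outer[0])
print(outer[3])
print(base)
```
[2, 4, 8, 35]
[2, 4, 8, 35]
[2, 4, 8, 35]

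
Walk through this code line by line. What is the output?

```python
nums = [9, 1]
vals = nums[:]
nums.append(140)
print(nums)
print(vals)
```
[9, 1, 140]
[9, 1]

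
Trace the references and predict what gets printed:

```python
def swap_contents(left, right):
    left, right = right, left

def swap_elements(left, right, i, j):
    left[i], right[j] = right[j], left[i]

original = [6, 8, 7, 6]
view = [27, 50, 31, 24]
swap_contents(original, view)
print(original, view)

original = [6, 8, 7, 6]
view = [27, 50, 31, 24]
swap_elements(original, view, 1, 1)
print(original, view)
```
[6, 8, 7, 6] [27, 50, 31, 24]
[6, 50, 7, 6] [27, 8, 31, 24]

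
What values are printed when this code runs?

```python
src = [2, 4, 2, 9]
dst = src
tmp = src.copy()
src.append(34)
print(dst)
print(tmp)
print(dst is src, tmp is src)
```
[2, 4, 2, 9, 34]
[2, 4, 2, 9]
True False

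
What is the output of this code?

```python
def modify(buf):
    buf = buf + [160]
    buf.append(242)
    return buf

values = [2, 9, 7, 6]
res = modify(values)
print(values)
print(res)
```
[2, 9, 7, 6]
[2, 9, 7, 6, 160, 242]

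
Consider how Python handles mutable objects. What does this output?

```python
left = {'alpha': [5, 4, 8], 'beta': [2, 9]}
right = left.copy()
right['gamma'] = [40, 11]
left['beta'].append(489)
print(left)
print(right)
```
{'alpha': [5, 4, 8], 'beta': [2, 9, 489]}
{'alpha': [5, 4, 8], 'beta': [2, 9, 489], 'gamma': [40, 11]}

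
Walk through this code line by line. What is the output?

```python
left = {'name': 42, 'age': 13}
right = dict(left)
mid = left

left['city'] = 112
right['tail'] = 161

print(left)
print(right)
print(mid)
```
{'name': 42, 'age': 13, 'city': 112}
{'name': 42, 'age': 13, 'tail': 161}
{'name': 42, 'age': 13, 'city': 112}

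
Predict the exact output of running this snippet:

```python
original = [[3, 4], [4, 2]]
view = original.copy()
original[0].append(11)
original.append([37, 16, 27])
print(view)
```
[[3, 4, 11], [4, 2]]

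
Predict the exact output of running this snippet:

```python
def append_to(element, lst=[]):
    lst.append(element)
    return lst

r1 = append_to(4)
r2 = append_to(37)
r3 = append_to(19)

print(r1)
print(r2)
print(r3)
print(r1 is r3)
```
[4, 37, 19]
[4, 37, 19]
[4, 37, 19]
True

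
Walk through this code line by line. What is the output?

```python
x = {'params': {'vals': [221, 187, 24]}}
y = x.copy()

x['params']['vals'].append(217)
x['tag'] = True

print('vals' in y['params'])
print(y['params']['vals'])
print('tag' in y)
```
True
[221, 187, 24, 217]
False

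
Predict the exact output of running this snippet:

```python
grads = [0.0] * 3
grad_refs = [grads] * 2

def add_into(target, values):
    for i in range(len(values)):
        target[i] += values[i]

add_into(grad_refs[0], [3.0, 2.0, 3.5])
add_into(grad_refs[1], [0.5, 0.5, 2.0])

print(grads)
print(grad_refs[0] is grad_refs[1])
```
[3.5, 2.5, 5.5]
True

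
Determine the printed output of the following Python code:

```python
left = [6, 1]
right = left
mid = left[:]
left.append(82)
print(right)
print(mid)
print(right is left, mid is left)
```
[6, 1, 82]
[6, 1]
True False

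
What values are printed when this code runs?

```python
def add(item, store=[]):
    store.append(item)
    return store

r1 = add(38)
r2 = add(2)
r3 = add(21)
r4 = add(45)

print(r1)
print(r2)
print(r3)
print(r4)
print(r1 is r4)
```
[38, 2, 21, 45]
[38, 2, 21, 45]
[38, 2, 21, 45]
[38, 2, 21, 45]
True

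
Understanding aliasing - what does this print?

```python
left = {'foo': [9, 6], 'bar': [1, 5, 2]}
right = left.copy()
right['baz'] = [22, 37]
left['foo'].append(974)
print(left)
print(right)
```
{'foo': [9, 6, 974], 'bar': [1, 5, 2]}
{'foo': [9, 6, 974], 'bar': [1, 5, 2], 'baz': [22, 37]}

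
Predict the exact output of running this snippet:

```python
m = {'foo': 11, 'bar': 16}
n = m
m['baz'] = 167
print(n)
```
{'foo': 11, 'bar': 16, 'baz': 167}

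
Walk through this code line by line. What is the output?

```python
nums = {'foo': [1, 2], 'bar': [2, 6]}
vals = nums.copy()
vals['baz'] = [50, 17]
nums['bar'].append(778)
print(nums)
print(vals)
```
{'foo': [1, 2], 'bar': [2, 6, 778]}
{'foo': [1, 2], 'bar': [2, 6, 778], 'baz': [50, 17]}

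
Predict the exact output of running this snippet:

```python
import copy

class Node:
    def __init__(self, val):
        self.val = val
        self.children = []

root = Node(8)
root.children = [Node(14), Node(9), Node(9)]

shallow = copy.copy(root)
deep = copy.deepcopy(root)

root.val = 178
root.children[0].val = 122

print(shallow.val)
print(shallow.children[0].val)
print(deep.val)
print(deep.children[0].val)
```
8
122
8
14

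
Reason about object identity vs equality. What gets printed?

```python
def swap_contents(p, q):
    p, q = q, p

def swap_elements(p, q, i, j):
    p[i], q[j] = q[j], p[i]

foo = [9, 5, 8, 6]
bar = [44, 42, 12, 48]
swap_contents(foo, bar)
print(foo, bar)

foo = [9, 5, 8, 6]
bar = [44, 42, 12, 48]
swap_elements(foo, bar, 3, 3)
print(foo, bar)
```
[9, 5, 8, 6] [44, 42, 12, 48]
[9, 5, 8, 48] [44, 42, 12, 6]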